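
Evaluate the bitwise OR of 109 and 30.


0b1101101 | 0b11110 = 0b1111111 = 127

127


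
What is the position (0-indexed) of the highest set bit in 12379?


0b11000001011011. Highest set bit at position 13

13


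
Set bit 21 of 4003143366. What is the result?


4003143366 | (1 << 21) = 4003143366 | 2097152 = 4005240518

4005240518


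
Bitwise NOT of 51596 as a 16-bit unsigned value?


~0b1100100110001100 = 0b11011001110011 = 13939 (16-bit unsigned)

13939


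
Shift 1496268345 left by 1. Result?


0b1011001001011110011111000111001 << 1 = 0b10110010010111100111110001110010 = 2992536690

2992536690


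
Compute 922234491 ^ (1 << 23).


922234491 ^ (1 << 23) = 922234491 ^ 8388608 = 913845883

913845883


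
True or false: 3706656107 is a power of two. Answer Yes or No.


0b11011100111011110001010101101011. Multiple bits set => No

No


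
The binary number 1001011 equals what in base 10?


1001011 in decimal = 75

75


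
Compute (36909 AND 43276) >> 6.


Step 1: 36909 & 43276 = 32780
Step 2: 32780 >> 6 = 512

512


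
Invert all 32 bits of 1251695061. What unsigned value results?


1251695061 ^ 4294967295 = 3043272234

3043272234


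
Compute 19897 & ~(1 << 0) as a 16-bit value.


19897 & ~(1 << 0) = 19896

19896


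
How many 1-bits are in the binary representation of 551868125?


0b100000111001001101011011011101 has 16 set bits

16


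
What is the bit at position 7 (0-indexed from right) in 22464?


0b101011111000000, position 7 = 1

1


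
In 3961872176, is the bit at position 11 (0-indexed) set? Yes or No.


0b11101100001001010101111100110000, bit 11 = 1. Yes

Yes


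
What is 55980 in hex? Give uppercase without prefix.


55980 = DAAC hex

DAAC


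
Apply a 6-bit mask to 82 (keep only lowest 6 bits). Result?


82 & 63 = 18

18


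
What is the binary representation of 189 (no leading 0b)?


189 = 10111101 in binary

10111101


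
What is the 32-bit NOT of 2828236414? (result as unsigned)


~0b10101000100100110111011001111110 = 0b1010111011011001000100110000001 = 1466730881 (32-bit unsigned)

1466730881


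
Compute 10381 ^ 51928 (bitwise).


0b10100010001101 ^ 0b1100101011011000 = 0b1110001001010101 = 57941

57941


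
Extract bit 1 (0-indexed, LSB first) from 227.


0b11100011, position 1 = 1

1


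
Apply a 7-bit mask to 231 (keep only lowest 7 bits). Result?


231 & 127 = 103

103


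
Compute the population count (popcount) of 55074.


0b1101011100100010 has 8 set bits

8


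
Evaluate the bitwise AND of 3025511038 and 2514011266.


0b10110100010101011010001001111110 & 0b10010101110110001100010010000010 = 0b10010100010100001000000000000010 = 2488303618

2488303618


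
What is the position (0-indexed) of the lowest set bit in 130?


0b10000010. Lowest set bit at position 1

1


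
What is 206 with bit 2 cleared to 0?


206 & ~(1 << 2) = 202

202


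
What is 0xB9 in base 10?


B9 hex = 185 decimal

185


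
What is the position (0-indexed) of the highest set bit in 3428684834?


0b11001100010111011001010000100010. Highest set bit at position 31

31


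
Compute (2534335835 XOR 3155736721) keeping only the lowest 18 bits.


Step 1: 2534335835 ^ 3155736721 = 722886090
Step 2: 722886090 & 262143 = 155082

155082


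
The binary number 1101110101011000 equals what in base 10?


1101110101011000 in decimal = 56664

56664


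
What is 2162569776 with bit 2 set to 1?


2162569776 | (1 << 2) = 2162569776 | 4 = 2162569780

2162569780


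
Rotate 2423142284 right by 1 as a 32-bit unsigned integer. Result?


Rotate 0b10010000011011100011011110001100 right by 1 (32-bit) = 0b1001000001101110001101111000110 = 1211571142

1211571142


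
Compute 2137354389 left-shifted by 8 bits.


0b1111111011001010111000010010101 << 8 = 0b111111101100101011100001001010100000000 = 547162723584

547162723584


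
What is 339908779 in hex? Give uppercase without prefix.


339908779 = 144298AB hex

144298AB


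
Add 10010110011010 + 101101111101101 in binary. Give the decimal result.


10010110011010 + 101101111101101 = 1000000110000111 = 33159

33159


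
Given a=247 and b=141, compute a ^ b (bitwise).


247 ^ 141 = 122

122


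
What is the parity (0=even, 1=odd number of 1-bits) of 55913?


0b1101101001101001 has 9 ones => parity 1

1


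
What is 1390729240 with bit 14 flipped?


1390729240 ^ (1 << 14) = 1390729240 ^ 16384 = 1390712856

1390712856


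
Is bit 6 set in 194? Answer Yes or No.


0b11000010, bit 6 = 1. Yes

Yes


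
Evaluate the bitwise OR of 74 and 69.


0b1001010 | 0b1000101 = 0b1001111 = 79

79


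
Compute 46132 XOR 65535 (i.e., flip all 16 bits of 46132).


46132 ^ 65535 = 19403

19403


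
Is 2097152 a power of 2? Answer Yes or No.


0b1000000000000000000000. Only one bit set => Yes

Yes


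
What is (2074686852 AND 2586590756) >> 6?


Step 1: 2074686852 & 2586590756 = 438842372
Step 2: 438842372 >> 6 = 6856912

6856912


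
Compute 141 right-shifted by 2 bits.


0b10001101 >> 2 = 0b100011 = 35

35


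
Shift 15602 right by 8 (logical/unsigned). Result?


0b11110011110010 >> 8 = 0b111100 = 60

60


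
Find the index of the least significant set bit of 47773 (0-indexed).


0b1011101010011101. Lowest set bit at position 0

0


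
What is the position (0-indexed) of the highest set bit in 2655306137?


0b10011110010001001100000110011001. Highest set bit at position 31

31


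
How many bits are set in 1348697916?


0b1010000011000110111111100111100 has 17 set bits

17


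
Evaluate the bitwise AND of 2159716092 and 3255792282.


0b10000000101110101010011011111100 & 0b11000010000011110111001010011010 = 0b10000000000010100010001010011000 = 2148147864

2148147864


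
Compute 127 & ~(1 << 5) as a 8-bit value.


127 & ~(1 << 5) = 95

95


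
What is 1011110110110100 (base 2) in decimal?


1011110110110100 in decimal = 48564

48564


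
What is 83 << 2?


0b1010011 << 2 = 0b101001100 = 332

332


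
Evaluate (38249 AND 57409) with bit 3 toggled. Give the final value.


Step 1: 38249 & 57409 = 32833
Step 2: 32833 ^ (1 << 3) = 32833 ^ 8 = 32841

32841


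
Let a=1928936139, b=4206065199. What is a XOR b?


1928936139 ^ 4206065199 = 2286570724

2286570724


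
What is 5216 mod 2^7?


5216 & 127 = 96

96


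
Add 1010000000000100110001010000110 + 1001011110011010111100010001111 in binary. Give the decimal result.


1010000000000100110001010000110 + 1001011110011010111100010001111 = 10011011110011111101101100010101 = 2614090517

2614090517


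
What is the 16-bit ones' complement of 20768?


20768 ^ 65535 = 44767

44767


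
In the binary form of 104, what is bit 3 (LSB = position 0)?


0b1101000, position 3 = 1

1


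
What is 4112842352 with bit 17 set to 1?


4112842352 | (1 << 17) = 4112842352 | 131072 = 4112973424

4112973424


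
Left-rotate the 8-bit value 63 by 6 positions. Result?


Rotate 0b111111 left by 6 (8-bit) = 0b11001111 = 207

207


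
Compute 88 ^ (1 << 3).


88 ^ (1 << 3) = 88 ^ 8 = 80

80


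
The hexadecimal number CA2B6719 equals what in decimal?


CA2B6719 hex = 3391842073 decimal

3391842073


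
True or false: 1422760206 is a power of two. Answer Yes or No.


0b1010100110011011001100100001110. Multiple bits set => No

No


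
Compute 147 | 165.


0b10010011 | 0b10100101 = 0b10110111 = 183

183


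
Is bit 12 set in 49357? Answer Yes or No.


0b1100000011001101, bit 12 = 0. No

No


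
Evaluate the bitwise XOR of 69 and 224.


0b1000101 ^ 0b11100000 = 0b10100101 = 165

165


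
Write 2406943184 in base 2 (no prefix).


2406943184 = 10001111011101110000100111010000 in binary

10001111011101110000100111010000


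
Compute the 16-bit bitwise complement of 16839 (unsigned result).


~0b100000111000111 = 0b1011111000111000 = 48696 (16-bit unsigned)

48696


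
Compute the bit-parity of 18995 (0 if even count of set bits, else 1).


0b100101000110011 has 7 ones => parity 1

1


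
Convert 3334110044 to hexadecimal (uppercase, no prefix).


3334110044 = C6BA7B5C hex

C6BA7B5C


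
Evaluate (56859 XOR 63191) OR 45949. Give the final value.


Step 1: 56859 ^ 63191 = 10444
Step 2: 10444 | 45949 = 48125

48125


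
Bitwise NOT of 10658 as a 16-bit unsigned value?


~0b10100110100010 = 0b1101011001011101 = 54877 (16-bit unsigned)

54877


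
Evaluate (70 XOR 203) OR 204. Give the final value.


Step 1: 70 ^ 203 = 141
Step 2: 141 | 204 = 205

205


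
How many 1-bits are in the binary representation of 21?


0b10101 has 3 set bits

3


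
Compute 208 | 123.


0b11010000 | 0b1111011 = 0b11111011 = 251

251


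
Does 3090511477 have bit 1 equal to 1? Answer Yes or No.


0b10111000001101010111011001110101, bit 1 = 0. No

No


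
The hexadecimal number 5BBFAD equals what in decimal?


5BBFAD hex = 6012845 decimal

6012845


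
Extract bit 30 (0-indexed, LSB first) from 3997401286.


0b11101110010000111000000011000110, position 30 = 1

1


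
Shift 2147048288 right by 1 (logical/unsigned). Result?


0b1111111111110010101101101100000 >> 1 = 0b111111111111001010110110110000 = 1073524144

1073524144


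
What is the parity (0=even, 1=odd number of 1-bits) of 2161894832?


0b10000000110110111110010110110000 has 15 ones => parity 1

1


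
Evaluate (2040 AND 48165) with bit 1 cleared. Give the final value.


Step 1: 2040 & 48165 = 1056
Step 2: 1056 & ~(1 << 1) = 1056

1056


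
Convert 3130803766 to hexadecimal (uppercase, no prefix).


3130803766 = BA9C4636 hex

BA9C4636


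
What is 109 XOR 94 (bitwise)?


0b1101101 ^ 0b1011110 = 0b110011 = 51

51


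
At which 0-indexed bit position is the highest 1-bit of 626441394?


0b100101010101101011110010110010. Highest set bit at position 29

29


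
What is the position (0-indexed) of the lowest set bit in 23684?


0b101110010000100. Lowest set bit at position 2

2


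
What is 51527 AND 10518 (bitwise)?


0b1100100101000111 & 0b10100100010110 = 0b100100000110 = 2310

2310


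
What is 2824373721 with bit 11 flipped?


2824373721 ^ (1 << 11) = 2824373721 ^ 2048 = 2824375769

2824375769


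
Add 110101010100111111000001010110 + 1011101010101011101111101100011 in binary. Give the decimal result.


110101010100111111000001010110 + 1011101010101011101111101100011 = 10010010101010011100111110111001 = 2460602297

2460602297


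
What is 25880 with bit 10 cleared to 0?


25880 & ~(1 << 10) = 24856

24856


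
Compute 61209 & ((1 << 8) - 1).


61209 & 255 = 25

25


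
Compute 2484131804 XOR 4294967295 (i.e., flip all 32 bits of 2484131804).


2484131804 ^ 4294967295 = 1810835491

1810835491


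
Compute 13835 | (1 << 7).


13835 | (1 << 7) = 13835 | 128 = 13963

13963


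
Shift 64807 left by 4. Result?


0b1111110100100111 << 4 = 0b11111101001001110000 = 1036912

1036912


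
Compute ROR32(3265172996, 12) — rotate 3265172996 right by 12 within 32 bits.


Rotate 0b11000010100111101001011000000100 right by 12 (32-bit) = 0b1100000010011000010100111101001 = 1615604201

1615604201


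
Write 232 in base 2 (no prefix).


232 = 11101000 in binary

11101000


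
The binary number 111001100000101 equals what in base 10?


111001100000101 in decimal = 29445

29445


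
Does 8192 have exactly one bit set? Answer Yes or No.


0b10000000000000. Only one bit set => Yes

Yes


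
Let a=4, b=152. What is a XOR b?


4 ^ 152 = 156

156


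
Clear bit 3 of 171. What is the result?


171 & ~(1 << 3) = 163

163


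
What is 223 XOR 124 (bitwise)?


0b11011111 ^ 0b1111100 = 0b10100011 = 163

163


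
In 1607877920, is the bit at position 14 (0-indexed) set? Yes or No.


0b1011111110101100100010100100000, bit 14 = 1. Yes

Yes


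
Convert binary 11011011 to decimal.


11011011 in decimal = 219

219


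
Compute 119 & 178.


0b1110111 & 0b10110010 = 0b110010 = 50

50


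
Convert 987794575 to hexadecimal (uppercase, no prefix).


987794575 = 3AE08C8F hex

3AE08C8F


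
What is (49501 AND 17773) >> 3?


Step 1: 49501 & 17773 = 16717
Step 2: 16717 >> 3 = 2089

2089


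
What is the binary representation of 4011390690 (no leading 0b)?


4011390690 = 11101111000110001111011011100010 in binary

11101111000110001111011011100010


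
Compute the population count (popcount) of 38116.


0b1001010011100100 has 7 set bits

7


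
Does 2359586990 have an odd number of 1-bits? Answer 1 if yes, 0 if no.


0b10001100101001000111000010101110 has 14 ones => parity 0

0


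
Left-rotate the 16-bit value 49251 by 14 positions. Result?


Rotate 0b1100000001100011 left by 14 (16-bit) = 0b1111000000011000 = 61464

61464


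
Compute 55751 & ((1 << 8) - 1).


55751 & 255 = 199

199


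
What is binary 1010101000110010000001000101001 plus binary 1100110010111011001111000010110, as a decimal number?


1010101000110010000001000101001 + 1100110010111011001111000010110 = 10111011011101101010000000111111 = 3145113663

3145113663


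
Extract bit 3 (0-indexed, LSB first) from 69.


0b1000101, position 3 = 0

0


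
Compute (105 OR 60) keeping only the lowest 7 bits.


Step 1: 105 | 60 = 125
Step 2: 125 & 127 = 125

125


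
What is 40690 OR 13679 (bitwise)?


0b1001111011110010 | 0b11010101101111 = 0b1011111111111111 = 49151

49151


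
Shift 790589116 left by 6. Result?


0b101111000111110110111010111100 << 6 = 0b101111000111110110111010111100000000 = 50597703424

50597703424


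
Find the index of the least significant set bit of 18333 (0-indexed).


0b100011110011101. Lowest set bit at position 0

0


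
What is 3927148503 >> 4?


0b11101010000100111000011111010111 >> 4 = 0b1110101000010011100001111101 = 245446781

245446781


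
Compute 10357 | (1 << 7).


10357 | (1 << 7) = 10357 | 128 = 10485

10485


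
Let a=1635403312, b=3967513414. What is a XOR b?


1635403312 ^ 3967513414 = 2365666678

2365666678


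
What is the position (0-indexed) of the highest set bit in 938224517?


0b110111111011000010101110000101. Highest set bit at position 29

29


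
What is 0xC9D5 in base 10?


C9D5 hex = 51669 decimal

51669


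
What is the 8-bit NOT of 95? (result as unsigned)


~0b1011111 = 0b10100000 = 160 (8-bit unsigned)

160


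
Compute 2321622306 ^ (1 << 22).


2321622306 ^ (1 << 22) = 2321622306 ^ 4194304 = 2317428002

2317428002


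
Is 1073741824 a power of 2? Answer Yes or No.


0b1000000000000000000000000000000. Only one bit set => Yes

Yes


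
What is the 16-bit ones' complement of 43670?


43670 ^ 65535 = 21865

21865


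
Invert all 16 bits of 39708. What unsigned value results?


39708 ^ 65535 = 25827

25827


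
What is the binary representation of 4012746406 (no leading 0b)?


4012746406 = 11101111001011011010011010100110 in binary

11101111001011011010011010100110


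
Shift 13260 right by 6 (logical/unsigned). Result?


0b11001111001100 >> 6 = 0b11001111 = 207

207


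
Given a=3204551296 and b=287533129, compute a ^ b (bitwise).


3204551296 ^ 287533129 = 2921528009

2921528009


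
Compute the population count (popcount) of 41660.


0b1010001010111100 has 8 set bits

8


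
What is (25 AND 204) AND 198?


Step 1: 25 & 204 = 8
Step 2: 8 & 198 = 0

0


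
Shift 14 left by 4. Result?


0b1110 << 4 = 0b11100000 = 224

224


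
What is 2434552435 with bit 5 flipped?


2434552435 ^ (1 << 5) = 2434552435 ^ 32 = 2434552403

2434552403


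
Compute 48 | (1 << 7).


48 | (1 << 7) = 48 | 128 = 176

176


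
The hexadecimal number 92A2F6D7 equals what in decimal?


92A2F6D7 hex = 2460153559 decimal

2460153559


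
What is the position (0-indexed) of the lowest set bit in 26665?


0b110100000101001. Lowest set bit at position 0

0


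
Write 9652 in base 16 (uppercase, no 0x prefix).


9652 = 25B4 hex

25B4


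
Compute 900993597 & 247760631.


0b110101101101000001001000111101 & 0b1110110001001000011011110111 = 0b100100001000000001000110101 = 75760181

75760181


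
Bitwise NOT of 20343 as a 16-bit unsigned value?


~0b100111101110111 = 0b1011000010001000 = 45192 (16-bit unsigned)

45192


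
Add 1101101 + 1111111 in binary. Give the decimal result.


1101101 + 1111111 = 11101100 = 236

236


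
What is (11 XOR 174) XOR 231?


Step 1: 11 ^ 174 = 165
Step 2: 165 ^ 231 = 66

66


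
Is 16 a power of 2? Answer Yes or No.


0b10000. Only one bit set => Yes

Yes


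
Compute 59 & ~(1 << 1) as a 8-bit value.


59 & ~(1 << 1) = 57

57


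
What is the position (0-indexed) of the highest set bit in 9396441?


0b100011110110000011011001. Highest set bit at position 23

23


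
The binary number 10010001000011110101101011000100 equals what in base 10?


10010001000011110101101011000100 in decimal = 2433702596

2433702596


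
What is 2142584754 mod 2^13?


2142584754 & 8191 = 8114

8114


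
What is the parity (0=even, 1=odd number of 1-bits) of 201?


0b11001001 has 4 ones => parity 0

0


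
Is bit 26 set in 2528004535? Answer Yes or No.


0b10010110101011100100100110110111, bit 26 = 1. Yes

Yes


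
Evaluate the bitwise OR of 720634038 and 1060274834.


0b101010111101000000000010110110 | 0b111111001100101000001010010010 = 0b111111111101101000001010110110 = 1073119926

1073119926


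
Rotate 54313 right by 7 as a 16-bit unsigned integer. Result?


Rotate 0b1101010000101001 right by 7 (16-bit) = 0b101001110101000 = 21416

21416


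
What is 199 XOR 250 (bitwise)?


0b11000111 ^ 0b11111010 = 0b111101 = 61

61


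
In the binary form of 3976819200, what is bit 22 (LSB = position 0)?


0b11101101000010010111001000000000, position 22 = 0

0


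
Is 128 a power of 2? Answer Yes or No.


0b10000000. Only one bit set => Yes

Yes


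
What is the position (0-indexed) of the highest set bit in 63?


0b111111. Highest set bit at position 5

5


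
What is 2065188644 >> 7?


0b1111011000110000100011100100100 >> 7 = 0b111101100011000010001110 = 16134286

16134286


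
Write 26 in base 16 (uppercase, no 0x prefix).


26 = 1A hex

1A


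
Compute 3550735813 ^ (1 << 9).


3550735813 ^ (1 << 9) = 3550735813 ^ 512 = 3550736325

3550736325


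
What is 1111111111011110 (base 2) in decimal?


1111111111011110 in decimal = 65502

65502


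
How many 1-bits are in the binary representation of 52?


0b110100 has 3 set bits

3


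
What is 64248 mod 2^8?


64248 & 255 = 248

248


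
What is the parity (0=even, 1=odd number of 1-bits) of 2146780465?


0b1111111111101010100010100110001 has 19 ones => parity 1

1


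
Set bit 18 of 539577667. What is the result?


539577667 | (1 << 18) = 539577667 | 262144 = 539839811

539839811


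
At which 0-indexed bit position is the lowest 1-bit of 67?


0b1000011. Lowest set bit at position 0

0


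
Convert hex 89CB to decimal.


89CB hex = 35275 decimal

35275


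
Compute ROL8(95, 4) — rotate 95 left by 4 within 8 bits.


Rotate 0b1011111 left by 4 (8-bit) = 0b11110101 = 245

245


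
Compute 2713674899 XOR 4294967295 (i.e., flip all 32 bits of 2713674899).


2713674899 ^ 4294967295 = 1581292396

1581292396


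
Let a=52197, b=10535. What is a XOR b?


52197 ^ 10535 = 58050

58050


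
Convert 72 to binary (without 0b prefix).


72 = 1001000 in binary

1001000


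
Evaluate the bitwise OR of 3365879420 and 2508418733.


0b11001000100111110011111001111100 | 0b10010101100000110110111010101101 = 0b11011101100111110111111011111101 = 3718217469

3718217469


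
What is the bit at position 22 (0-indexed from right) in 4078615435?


0b11110011000110101011101110001011, position 22 = 0

0


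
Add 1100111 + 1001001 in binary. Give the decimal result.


1100111 + 1001001 = 10110000 = 176

176


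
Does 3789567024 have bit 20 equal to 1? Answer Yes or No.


0b11100001111000000011010000110000, bit 20 = 0. No

No


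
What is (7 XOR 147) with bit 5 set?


Step 1: 7 ^ 147 = 148
Step 2: 148 | (1 << 5) = 148 | 32 = 180

180


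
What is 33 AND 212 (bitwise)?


0b100001 & 0b11010100 = 0b0 = 0

0


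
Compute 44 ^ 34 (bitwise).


0b101100 ^ 0b100010 = 0b1110 = 14

14


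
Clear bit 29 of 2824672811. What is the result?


2824672811 & ~(1 << 29) = 2287801899

2287801899


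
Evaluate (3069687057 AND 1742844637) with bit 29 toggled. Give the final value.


Step 1: 3069687057 & 1742844637 = 652324881
Step 2: 652324881 ^ (1 << 29) = 652324881 ^ 536870912 = 115453969

115453969


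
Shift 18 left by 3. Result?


0b10010 << 3 = 0b10010000 = 144

144


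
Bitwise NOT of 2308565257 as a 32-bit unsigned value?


~0b10001001100110011110100100001001 = 0b1110110011001100001011011110110 = 1986402038 (32-bit unsigned)

1986402038


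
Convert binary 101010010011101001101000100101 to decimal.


101010010011101001101000100101 in decimal = 709794341

709794341


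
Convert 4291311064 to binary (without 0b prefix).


4291311064 = 11111111110010000011010111011000 in binary

11111111110010000011010111011000


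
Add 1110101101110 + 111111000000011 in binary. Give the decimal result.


1110101101110 + 111111000000011 = 1001101101110001 = 39793

39793


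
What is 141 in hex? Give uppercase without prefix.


141 = 8D hex

8D


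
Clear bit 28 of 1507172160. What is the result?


1507172160 & ~(1 << 28) = 1238736704

1238736704


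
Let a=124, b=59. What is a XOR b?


124 ^ 59 = 71

71


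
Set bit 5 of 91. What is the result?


91 | (1 << 5) = 91 | 32 = 123

123


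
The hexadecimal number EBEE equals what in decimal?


EBEE hex = 60398 decimal

60398


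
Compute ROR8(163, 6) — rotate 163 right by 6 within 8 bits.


Rotate 0b10100011 right by 6 (8-bit) = 0b10001110 = 142

142


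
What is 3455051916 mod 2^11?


3455051916 & 2047 = 140

140


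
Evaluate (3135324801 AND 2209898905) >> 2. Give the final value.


Step 1: 3135324801 & 2209898905 = 2191540353
Step 2: 2191540353 >> 2 = 547885088

547885088


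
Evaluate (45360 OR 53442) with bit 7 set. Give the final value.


Step 1: 45360 | 53442 = 61938
Step 2: 61938 | (1 << 7) = 61938 | 128 = 61938

61938


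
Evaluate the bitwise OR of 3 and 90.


0b11 | 0b1011010 = 0b1011011 = 91

91


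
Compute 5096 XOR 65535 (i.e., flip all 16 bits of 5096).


5096 ^ 65535 = 60439

60439


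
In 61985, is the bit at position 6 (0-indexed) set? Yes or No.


0b1111001000100001, bit 6 = 0. No

No


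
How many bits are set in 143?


0b10001111 has 5 set bits

5


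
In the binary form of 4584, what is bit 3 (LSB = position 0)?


0b1000111101000, position 3 = 1

1


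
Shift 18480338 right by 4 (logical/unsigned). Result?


0b1000110011111110011010010 >> 4 = 0b100011001111111001101 = 1155021

1155021


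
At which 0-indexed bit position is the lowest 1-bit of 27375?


0b110101011101111. Lowest set bit at position 0

0


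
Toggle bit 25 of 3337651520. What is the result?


3337651520 ^ (1 << 25) = 3337651520 ^ 33554432 = 3304097088

3304097088


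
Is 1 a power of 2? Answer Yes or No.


0b1. Only one bit set => Yes

Yes


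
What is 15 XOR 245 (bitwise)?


0b1111 ^ 0b11110101 = 0b11111010 = 250

250


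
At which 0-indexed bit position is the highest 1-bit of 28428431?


0b1101100011100100010001111. Highest set bit at position 24

24


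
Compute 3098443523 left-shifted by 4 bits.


0b10111000101011100111111100000011 << 4 = 0b101110001010111001111111000000110000 = 49575096368

49575096368


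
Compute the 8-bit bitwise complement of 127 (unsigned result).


~0b1111111 = 0b10000000 = 128 (8-bit unsigned)

128


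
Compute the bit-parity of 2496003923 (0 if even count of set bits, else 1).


0b10010100110001011111111101010011 has 19 ones => parity 1

1


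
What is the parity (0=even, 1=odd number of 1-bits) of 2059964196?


0b1111010110010001000111100100100 has 15 ones => parity 1

1


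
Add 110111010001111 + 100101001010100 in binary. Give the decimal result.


110111010001111 + 100101001010100 = 1011100011100011 = 47331

47331


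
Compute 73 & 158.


0b1001001 & 0b10011110 = 0b1000 = 8

8


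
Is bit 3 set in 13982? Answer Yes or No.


0b11011010011110, bit 3 = 1. Yes

Yes


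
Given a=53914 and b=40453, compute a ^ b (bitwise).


53914 ^ 40453 = 19615

19615


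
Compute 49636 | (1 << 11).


49636 | (1 << 11) = 49636 | 2048 = 51684

51684


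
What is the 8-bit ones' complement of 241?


241 ^ 255 = 14

14


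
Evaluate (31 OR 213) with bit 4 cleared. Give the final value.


Step 1: 31 | 213 = 223
Step 2: 223 & ~(1 << 4) = 207

207


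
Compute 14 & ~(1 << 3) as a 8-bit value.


14 & ~(1 << 3) = 6

6


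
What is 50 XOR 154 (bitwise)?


0b110010 ^ 0b10011010 = 0b10101000 = 168

168


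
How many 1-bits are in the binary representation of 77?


0b1001101 has 4 set bits

4


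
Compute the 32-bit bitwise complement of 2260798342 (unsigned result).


~0b10000110110000010000101110000110 = 0b1111001001111101111010001111001 = 2034168953 (32-bit unsigned)

2034168953


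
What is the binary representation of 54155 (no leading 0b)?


54155 = 1101001110001011 in binary

1101001110001011


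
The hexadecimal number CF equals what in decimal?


CF hex = 207 decimal

207


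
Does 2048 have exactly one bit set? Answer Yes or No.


0b100000000000. Only one bit set => Yes

Yes


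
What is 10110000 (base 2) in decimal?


10110000 in decimal = 176

176


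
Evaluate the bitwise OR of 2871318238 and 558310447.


0b10101011001001001101011011011110 | 0b100001010001110010010000101111 = 0b10101011011001111111011011111111 = 2875717375

2875717375


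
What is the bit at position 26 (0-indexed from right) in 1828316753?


0b1101100111110011110011001010001, position 26 = 1

1


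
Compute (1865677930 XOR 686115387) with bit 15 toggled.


Step 1: 1865677930 ^ 686115387 = 1205253713
Step 2: 1205253713 ^ (1 << 15) = 1205253713 ^ 32768 = 1205220945

1205220945


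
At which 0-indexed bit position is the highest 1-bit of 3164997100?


0b10111100101001100000010111101100. Highest set bit at position 31

31


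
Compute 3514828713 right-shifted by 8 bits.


0b11010001100000000000011110101001 >> 8 = 0b110100011000000000000111 = 13729799

13729799


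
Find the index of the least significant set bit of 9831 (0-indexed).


0b10011001100111. Lowest set bit at position 0

0


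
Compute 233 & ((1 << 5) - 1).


233 & 31 = 9

9


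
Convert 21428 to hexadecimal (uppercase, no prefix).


21428 = 53B4 hex

53B4


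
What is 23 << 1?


0b10111 << 1 = 0b101110 = 46

46


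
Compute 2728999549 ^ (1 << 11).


2728999549 ^ (1 << 11) = 2728999549 ^ 2048 = 2728997501

2728997501


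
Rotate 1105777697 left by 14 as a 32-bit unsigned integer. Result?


Rotate 0b1000001111010001101010000100001 left by 14 (32-bit) = 0b110101000010000101000001111010 = 889737338

889737338


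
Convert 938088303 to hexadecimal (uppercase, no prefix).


938088303 = 37EA176F hex

37EA176F


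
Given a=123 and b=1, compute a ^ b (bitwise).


123 ^ 1 = 122

122


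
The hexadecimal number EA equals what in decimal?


EA hex = 234 decimal

234


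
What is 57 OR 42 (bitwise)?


0b111001 | 0b101010 = 0b111011 = 59

59


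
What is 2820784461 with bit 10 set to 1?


2820784461 | (1 << 10) = 2820784461 | 1024 = 2820785485

2820785485


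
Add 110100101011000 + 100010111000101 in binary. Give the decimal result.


110100101011000 + 100010111000101 = 1010111100011101 = 44829

44829


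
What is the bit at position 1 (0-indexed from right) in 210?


0b11010010, position 1 = 1

1


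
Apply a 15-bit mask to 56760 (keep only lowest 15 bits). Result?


56760 & 32767 = 23992

23992


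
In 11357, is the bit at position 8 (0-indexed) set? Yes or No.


0b10110001011101, bit 8 = 0. No

No


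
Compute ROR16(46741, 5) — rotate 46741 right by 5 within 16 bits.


Rotate 0b1011011010010101 right by 5 (16-bit) = 0b1010110110110100 = 44468

44468


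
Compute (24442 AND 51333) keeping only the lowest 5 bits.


Step 1: 24442 & 51333 = 18432
Step 2: 18432 & 31 = 0

0


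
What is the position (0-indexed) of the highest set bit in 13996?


0b11011010101100. Highest set bit at position 13

13


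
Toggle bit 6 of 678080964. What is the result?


678080964 ^ (1 << 6) = 678080964 ^ 64 = 678080900

678080900


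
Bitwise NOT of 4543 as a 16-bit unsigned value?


~0b1000110111111 = 0b1110111001000000 = 60992 (16-bit unsigned)

60992


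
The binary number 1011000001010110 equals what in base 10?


1011000001010110 in decimal = 45142

45142


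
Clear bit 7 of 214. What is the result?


214 & ~(1 << 7) = 86

86


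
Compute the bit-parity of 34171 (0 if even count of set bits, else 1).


0b1000010101111011 has 9 ones => parity 1

1


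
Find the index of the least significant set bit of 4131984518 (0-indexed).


0b11110110010010010001010010000110. Lowest set bit at position 1

1


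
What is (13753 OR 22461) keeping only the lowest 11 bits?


Step 1: 13753 | 22461 = 30653
Step 2: 30653 & 2047 = 1981

1981


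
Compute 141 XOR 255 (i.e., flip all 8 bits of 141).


141 ^ 255 = 114

114


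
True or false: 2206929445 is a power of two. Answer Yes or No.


0b10000011100010110001001000100101. Multiple bits set => No

No


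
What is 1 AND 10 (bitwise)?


0b1 & 0b1010 = 0b0 = 0

0


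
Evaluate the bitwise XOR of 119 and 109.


0b1110111 ^ 0b1101101 = 0b11010 = 26

26


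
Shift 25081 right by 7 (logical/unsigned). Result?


0b110000111111001 >> 7 = 0b11000011 = 195

195


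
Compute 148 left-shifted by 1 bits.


0b10010100 << 1 = 0b100101000 = 296

296


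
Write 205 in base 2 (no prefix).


205 = 11001101 in binary

11001101


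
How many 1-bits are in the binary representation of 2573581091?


0b10011001011001011011101100100011 has 17 set bits

17


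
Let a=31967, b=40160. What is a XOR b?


31967 ^ 40160 = 57407

57407


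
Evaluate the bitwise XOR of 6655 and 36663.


0b1100111111111 ^ 0b1000111100110111 = 0b1001011011001000 = 38600

38600


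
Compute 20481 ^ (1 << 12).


20481 ^ (1 << 12) = 20481 ^ 4096 = 16385

16385


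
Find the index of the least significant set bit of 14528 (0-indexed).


0b11100011000000. Lowest set bit at position 6

6


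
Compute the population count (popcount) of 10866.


0b10101001110010 has 7 set bits

7


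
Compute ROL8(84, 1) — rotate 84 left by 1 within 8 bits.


Rotate 0b1010100 left by 1 (8-bit) = 0b10101000 = 168

168


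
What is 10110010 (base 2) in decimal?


10110010 in decimal = 178

178


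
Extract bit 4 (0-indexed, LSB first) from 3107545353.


0b10111001001110010110000100001001, position 4 = 0

0


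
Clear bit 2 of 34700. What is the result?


34700 & ~(1 << 2) = 34696

34696


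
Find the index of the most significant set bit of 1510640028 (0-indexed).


0b1011010000010101000100110011100. Highest set bit at position 30

30


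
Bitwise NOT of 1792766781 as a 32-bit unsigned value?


~0b1101010110110110111001100111101 = 0b10010101001001001000110011000010 = 2502200514 (32-bit unsigned)

2502200514


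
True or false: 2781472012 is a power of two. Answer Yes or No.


0b10100101110010011110010100001100. Multiple bits set => No

No


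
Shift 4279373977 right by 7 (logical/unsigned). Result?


0b11111111000100100001000010011001 >> 7 = 0b1111111100010010000100001 = 33432609

33432609


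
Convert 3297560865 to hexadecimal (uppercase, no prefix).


3297560865 = C48CC921 hex

C48CC921


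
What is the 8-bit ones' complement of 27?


27 ^ 255 = 228

228


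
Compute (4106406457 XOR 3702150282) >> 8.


Step 1: 4106406457 ^ 3702150282 = 677945011
Step 2: 677945011 >> 8 = 2648222

2648222


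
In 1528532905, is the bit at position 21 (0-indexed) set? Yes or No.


0b1011011000110111000111110101001, bit 21 = 0. No

No


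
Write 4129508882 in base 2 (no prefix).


4129508882 = 11110110001000110100111000010010 in binary

11110110001000110100111000010010


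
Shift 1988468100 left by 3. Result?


0b1110110100001011001110110000100 << 3 = 0b1110110100001011001110110000100000 = 15907744800

15907744800


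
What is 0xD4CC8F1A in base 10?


D4CC8F1A hex = 3570175770 decimal

3570175770


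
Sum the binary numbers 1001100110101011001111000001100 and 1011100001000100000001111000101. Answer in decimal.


1001100110101011001111000001100 + 1011100001000100000001111000101 = 10101000111101111010000111010001 = 2834801105

2834801105


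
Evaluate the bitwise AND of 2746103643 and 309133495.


0b10100011101011100011011101011011 & 0b10010011011010000000010110111 = 0b10001011000000000000010011 = 36438035

36438035


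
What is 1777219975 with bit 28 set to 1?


1777219975 | (1 << 28) = 1777219975 | 268435456 = 2045655431

2045655431


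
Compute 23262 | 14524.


0b101101011011110 | 0b11100010111100 = 0b111101011111110 = 31486

31486


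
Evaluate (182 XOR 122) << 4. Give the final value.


Step 1: 182 ^ 122 = 204
Step 2: 204 << 4 = 3264

3264


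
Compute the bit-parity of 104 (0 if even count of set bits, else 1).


0b1101000 has 3 ones => parity 1

1


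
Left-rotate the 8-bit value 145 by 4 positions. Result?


Rotate 0b10010001 left by 4 (8-bit) = 0b11001 = 25

25


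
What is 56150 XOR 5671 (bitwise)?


0b1101101101010110 ^ 0b1011000100111 = 0b1100110101110001 = 52593

52593


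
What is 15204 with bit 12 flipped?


15204 ^ (1 << 12) = 15204 ^ 4096 = 11108

11108


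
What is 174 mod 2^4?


174 & 15 = 14

14


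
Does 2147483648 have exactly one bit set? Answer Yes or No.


0b10000000000000000000000000000000. Only one bit set => Yes

Yes


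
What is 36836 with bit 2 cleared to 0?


36836 & ~(1 << 2) = 36832

36832


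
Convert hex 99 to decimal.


99 hex = 153 decimal

153


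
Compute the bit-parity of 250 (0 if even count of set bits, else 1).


0b11111010 has 6 ones => parity 0

0


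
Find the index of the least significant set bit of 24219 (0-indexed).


0b101111010011011. Lowest set bit at position 0

0


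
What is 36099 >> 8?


0b1000110100000011 >> 8 = 0b10001101 = 141

141


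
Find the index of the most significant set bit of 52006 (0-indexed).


0b1100101100100110. Highest set bit at position 15

15


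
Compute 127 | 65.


0b1111111 | 0b1000001 = 0b1111111 = 127

127


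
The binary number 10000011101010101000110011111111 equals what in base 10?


10000011101010101000110011111111 in decimal = 2208992511

2208992511


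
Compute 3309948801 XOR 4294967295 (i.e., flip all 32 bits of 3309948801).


3309948801 ^ 4294967295 = 985018494

985018494


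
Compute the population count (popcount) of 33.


0b100001 has 2 set bits

2


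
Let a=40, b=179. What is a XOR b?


40 ^ 179 = 155

155


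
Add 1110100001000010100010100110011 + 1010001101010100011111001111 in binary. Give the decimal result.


1110100001000010100010100110011 + 1010001101010100011111001111 = 1111110010101101000110100000010 = 2119601410

2119601410


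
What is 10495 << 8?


0b10100011111111 << 8 = 0b1010001111111100000000 = 2686720

2686720


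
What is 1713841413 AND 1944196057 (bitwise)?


0b1100110001001110010010100000101 & 0b1110011111000100001001111011001 = 0b1100010001000100000000100000001 = 1646395649

1646395649


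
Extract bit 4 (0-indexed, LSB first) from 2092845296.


0b1111100101111100100100011110000, position 4 = 1

1


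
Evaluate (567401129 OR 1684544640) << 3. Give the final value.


Step 1: 567401129 | 1684544640 = 1710874281
Step 2: 1710874281 << 3 = 13686994248

13686994248


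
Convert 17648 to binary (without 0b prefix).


17648 = 100010011110000 in binary

100010011110000


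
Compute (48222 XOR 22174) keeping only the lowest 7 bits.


Step 1: 48222 ^ 22174 = 60096
Step 2: 60096 & 127 = 64

64


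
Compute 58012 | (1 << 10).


58012 | (1 << 10) = 58012 | 1024 = 59036

59036


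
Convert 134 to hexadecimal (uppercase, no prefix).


134 = 86 hex

86


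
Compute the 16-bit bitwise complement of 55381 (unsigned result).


~0b1101100001010101 = 0b10011110101010 = 10154 (16-bit unsigned)

10154


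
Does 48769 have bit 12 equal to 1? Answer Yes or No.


0b1011111010000001, bit 12 = 1. Yes

Yes


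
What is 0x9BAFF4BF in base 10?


9BAFF4BF hex = 2611999935 decimal

2611999935


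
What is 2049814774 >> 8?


0b1111010001011011011000011110110 >> 8 = 0b11110100010110110110000 = 8007088

8007088


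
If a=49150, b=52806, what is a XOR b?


49150 ^ 52806 = 29112

29112


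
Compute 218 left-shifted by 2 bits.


0b11011010 << 2 = 0b1101101000 = 872

872


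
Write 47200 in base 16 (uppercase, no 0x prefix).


47200 = B860 hex

B860


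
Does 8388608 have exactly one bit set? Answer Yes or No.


0b100000000000000000000000. Only one bit set => Yes

Yes


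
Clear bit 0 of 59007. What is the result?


59007 & ~(1 << 0) = 59006

59006


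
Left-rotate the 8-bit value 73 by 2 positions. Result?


Rotate 0b1001001 left by 2 (8-bit) = 0b100101 = 37

37


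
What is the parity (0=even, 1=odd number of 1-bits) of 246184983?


0b1110101011000111110000010111 has 16 ones => parity 0

0


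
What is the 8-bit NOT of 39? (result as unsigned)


~0b100111 = 0b11011000 = 216 (8-bit unsigned)

216


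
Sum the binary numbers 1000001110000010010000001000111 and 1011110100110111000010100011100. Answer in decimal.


1000001110000010010000001000111 + 1011110100110111000010100011100 = 10100000010111001010010101100011 = 2690426211

2690426211


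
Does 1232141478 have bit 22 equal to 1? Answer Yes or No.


0b1001001011100001111110010100110, bit 22 = 1. Yes

Yes


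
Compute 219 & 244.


0b11011011 & 0b11110100 = 0b11010000 = 208

208


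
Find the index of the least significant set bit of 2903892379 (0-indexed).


0b10101101000101011110000110011011. Lowest set bit at position 0

0


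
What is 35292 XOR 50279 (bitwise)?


0b1000100111011100 ^ 0b1100010001100111 = 0b100110110111011 = 19899

19899


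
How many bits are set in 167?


0b10100111 has 5 set bits

5
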